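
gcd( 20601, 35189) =7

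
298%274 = 24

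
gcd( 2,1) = 1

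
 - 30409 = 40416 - 70825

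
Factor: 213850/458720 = 455/976  =  2^( - 4)  *  5^1*7^1*13^1*61^( - 1) 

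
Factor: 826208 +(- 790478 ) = 35730 = 2^1 * 3^2 * 5^1 *397^1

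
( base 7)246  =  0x84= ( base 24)5C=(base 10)132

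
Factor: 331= 331^1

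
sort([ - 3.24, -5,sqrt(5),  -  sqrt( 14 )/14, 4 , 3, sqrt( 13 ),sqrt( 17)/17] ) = [ - 5, - 3.24, - sqrt( 14)/14, sqrt(17 ) /17, sqrt(5 ),3,sqrt(13 ), 4]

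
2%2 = 0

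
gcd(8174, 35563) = 61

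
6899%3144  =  611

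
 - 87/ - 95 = 87/95  =  0.92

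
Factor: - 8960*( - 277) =2^8 * 5^1*7^1*277^1= 2481920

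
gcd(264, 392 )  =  8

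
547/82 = 547/82 = 6.67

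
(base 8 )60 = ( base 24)20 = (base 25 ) 1N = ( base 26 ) 1M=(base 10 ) 48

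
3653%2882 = 771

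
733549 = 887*827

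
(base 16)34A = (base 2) 1101001010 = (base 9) 1135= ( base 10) 842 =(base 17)2F9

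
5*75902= 379510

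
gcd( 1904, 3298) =34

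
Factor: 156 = 2^2*3^1*13^1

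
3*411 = 1233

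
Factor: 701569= 11^1*23^1*47^1*59^1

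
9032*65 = 587080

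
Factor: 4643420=2^2* 5^1*232171^1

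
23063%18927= 4136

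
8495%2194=1913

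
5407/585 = 5407/585 =9.24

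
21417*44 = 942348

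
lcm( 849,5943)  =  5943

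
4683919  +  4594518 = 9278437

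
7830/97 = 80+70/97 = 80.72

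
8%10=8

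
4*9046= 36184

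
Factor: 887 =887^1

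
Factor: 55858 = 2^1*11^1*2539^1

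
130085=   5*26017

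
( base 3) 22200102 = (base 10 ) 6329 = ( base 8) 14271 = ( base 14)2441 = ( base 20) fg9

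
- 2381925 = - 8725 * 273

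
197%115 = 82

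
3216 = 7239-4023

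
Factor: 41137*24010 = 2^1*5^1*7^4 *31^1* 1327^1 = 987699370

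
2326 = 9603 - 7277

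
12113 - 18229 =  - 6116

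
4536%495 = 81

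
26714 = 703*38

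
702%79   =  70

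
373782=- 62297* ( - 6) 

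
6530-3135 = 3395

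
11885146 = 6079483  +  5805663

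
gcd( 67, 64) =1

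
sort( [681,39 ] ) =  [39,681] 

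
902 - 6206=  - 5304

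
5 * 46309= 231545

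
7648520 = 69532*110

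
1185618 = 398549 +787069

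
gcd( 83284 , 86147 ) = 1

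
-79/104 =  - 79/104 =- 0.76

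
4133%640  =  293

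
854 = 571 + 283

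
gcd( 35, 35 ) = 35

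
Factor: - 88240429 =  - 43^1*73^1*28111^1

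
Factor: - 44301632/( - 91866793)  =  2^6*17^( - 1 )*61^(-1 )*157^1*4409^1 * 88589^(-1 )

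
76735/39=1967 + 22/39 = 1967.56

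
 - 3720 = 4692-8412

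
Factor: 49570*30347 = 2^1 *5^1*4957^1 * 30347^1 =1504300790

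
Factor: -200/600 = -1/3 = -3^( - 1)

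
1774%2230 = 1774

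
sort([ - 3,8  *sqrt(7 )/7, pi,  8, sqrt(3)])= [ - 3,  sqrt(3 ), 8*  sqrt( 7 )/7, pi,8]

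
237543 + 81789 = 319332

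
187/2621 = 187/2621=0.07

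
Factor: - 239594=  -  2^1*119797^1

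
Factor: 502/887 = 2^1 * 251^1 * 887^ ( - 1)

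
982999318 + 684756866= 1667756184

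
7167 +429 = 7596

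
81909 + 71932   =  153841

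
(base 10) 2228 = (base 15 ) 9d8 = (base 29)2io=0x8B4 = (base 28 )2NG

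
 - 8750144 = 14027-8764171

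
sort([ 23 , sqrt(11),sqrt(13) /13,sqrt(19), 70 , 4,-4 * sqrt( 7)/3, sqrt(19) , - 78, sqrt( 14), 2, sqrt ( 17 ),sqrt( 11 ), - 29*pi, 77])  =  [-29*pi, - 78, - 4*sqrt(7 ) /3,sqrt(13)/13,2,sqrt(11 ), sqrt( 11) , sqrt( 14) , 4,sqrt(17),sqrt( 19 ), sqrt(19), 23,70,77 ]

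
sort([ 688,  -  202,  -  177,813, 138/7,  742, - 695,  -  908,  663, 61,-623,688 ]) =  [  -  908, - 695,  -  623,-202, - 177,138/7, 61, 663,688,688,742,813 ]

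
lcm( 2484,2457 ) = 226044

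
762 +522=1284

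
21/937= 21/937= 0.02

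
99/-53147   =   - 99/53147 = -0.00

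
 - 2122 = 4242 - 6364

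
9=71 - 62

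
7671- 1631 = 6040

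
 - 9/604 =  - 9/604 = - 0.01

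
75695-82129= - 6434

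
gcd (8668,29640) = 4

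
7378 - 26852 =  - 19474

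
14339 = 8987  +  5352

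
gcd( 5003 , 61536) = 1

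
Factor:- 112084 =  - 2^2*7^1*4003^1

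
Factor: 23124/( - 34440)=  - 47/70  =  -2^(  -  1)*5^( - 1) * 7^ ( -1 )*47^1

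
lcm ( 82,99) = 8118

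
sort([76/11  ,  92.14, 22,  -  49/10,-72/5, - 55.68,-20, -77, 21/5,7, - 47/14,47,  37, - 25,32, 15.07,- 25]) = [ - 77, -55.68 , - 25 ,-25, - 20,-72/5, - 49/10, - 47/14, 21/5,76/11, 7,15.07, 22, 32, 37,47, 92.14]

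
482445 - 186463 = 295982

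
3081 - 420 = 2661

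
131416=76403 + 55013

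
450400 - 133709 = 316691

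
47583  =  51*933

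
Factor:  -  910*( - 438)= 398580 =2^2*3^1*5^1*7^1*13^1*73^1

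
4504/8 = 563 = 563.00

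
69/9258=23/3086 = 0.01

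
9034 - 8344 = 690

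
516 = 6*86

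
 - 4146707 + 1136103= - 3010604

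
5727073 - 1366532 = 4360541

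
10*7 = 70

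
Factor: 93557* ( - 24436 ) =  - 2^2 * 41^1 * 149^1 *93557^1 = - 2286158852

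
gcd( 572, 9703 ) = 1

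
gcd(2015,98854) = 1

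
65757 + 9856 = 75613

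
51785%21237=9311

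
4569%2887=1682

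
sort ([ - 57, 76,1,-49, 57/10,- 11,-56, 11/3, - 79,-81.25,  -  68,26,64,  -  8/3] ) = [ - 81.25, -79, - 68,  -  57, - 56, - 49,-11,- 8/3,1,11/3,57/10,26,64, 76] 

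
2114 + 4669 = 6783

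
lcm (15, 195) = 195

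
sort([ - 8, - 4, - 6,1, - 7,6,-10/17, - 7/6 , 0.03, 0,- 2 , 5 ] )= [  -  8, - 7,-6, - 4, - 2, - 7/6, - 10/17, 0,0.03,1,5,6] 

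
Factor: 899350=2^1*5^2*17987^1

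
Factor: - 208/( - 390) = 2^3*3^ ( - 1 ) * 5^( - 1) = 8/15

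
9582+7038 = 16620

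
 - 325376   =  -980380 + 655004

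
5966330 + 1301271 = 7267601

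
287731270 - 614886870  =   - 327155600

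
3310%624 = 190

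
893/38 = 23 + 1/2 =23.50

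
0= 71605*0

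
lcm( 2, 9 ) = 18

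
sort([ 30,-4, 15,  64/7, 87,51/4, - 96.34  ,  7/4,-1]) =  [ - 96.34 , - 4,- 1,  7/4,64/7, 51/4,15 , 30,87] 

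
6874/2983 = 2 + 908/2983 =2.30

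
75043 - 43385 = 31658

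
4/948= 1/237= 0.00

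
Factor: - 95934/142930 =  - 3^1*5^( - 1) *59^1 * 271^1 *14293^(-1 ) = - 47967/71465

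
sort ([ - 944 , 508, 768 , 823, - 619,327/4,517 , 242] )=[ - 944, - 619,  327/4, 242, 508,517,  768 , 823] 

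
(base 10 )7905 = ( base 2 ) 1111011100001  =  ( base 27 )aml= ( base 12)46a9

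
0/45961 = 0  =  0.00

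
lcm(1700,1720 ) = 146200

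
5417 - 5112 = 305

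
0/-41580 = 0/1 = - 0.00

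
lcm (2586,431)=2586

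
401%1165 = 401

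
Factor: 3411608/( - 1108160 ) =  - 426451/138520 = - 2^( - 3 ) * 5^( - 1) * 61^1*3463^( - 1 )*6991^1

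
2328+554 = 2882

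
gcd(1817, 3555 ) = 79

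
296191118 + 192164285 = 488355403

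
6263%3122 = 19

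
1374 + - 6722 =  - 5348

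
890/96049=890/96049=0.01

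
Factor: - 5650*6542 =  - 2^2*5^2*113^1* 3271^1= -36962300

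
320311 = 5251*61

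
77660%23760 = 6380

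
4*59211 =236844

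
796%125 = 46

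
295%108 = 79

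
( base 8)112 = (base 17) 46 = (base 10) 74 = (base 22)38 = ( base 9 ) 82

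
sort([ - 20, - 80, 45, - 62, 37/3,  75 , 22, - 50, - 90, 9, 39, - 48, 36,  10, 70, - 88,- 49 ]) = [ - 90 , - 88, - 80,- 62, - 50 , -49,  -  48, - 20,9, 10,37/3, 22,36,39, 45, 70, 75]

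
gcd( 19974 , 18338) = 2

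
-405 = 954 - 1359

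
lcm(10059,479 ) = 10059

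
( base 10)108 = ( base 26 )44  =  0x6c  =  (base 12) 90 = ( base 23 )4G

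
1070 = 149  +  921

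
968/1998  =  484/999= 0.48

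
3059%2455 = 604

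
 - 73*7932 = -579036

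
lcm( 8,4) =8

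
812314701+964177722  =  1776492423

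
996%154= 72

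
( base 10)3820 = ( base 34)3ac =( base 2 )111011101100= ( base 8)7354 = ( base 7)14065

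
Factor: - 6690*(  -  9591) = 64163790 = 2^1*3^2*5^1*23^1 * 139^1  *223^1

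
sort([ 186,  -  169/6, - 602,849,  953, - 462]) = [ -602, - 462, - 169/6,186, 849,  953 ]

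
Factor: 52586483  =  29^1 *1813327^1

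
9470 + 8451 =17921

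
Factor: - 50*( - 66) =3300= 2^2*3^1*5^2*11^1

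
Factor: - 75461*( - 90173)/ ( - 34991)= - 6804544753/34991 = -  11^(  -  1)*59^1*1279^1 * 3181^ ( - 1)* 90173^1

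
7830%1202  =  618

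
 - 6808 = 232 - 7040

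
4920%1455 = 555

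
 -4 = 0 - 4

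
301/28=10+3/4= 10.75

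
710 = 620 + 90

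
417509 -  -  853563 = 1271072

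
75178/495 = 75178/495 = 151.87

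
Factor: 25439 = 25439^1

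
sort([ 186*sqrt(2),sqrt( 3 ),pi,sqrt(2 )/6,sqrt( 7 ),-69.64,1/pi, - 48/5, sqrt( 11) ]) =[ - 69.64,-48/5, sqrt(2 )/6, 1/pi,sqrt( 3), sqrt( 7 ),pi,sqrt( 11 ),186*sqrt (2 )]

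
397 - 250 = 147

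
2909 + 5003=7912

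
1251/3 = 417 = 417.00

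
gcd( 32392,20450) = 2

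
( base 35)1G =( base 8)63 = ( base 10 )51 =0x33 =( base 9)56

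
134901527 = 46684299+88217228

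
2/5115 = 2/5115 = 0.00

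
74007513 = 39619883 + 34387630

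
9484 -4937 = 4547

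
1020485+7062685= 8083170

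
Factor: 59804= 2^2*14951^1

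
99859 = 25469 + 74390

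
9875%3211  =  242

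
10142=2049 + 8093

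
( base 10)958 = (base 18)2H4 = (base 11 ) 7a1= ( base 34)S6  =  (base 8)1676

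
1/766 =1/766=0.00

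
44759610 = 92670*483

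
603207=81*7447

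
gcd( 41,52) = 1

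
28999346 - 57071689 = - 28072343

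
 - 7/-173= 7/173  =  0.04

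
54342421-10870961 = 43471460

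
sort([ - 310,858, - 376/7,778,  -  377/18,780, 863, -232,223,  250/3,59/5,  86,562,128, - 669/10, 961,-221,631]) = [ - 310,  -  232, - 221, - 669/10, - 376/7 , - 377/18,59/5 , 250/3, 86,128,223,562,631, 778,780,858,863, 961]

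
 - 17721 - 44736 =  - 62457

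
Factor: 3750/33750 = 3^( - 2) = 1/9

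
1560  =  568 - -992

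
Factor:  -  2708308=  -  2^2*677077^1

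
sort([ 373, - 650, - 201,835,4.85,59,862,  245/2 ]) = [ - 650, - 201,4.85,59,245/2, 373  ,  835, 862]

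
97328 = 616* 158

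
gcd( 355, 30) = 5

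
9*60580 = 545220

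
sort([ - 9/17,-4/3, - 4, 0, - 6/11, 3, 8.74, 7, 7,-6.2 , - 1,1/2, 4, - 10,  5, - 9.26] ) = [ - 10,  -  9.26, - 6.2, - 4, -4/3, - 1,-6/11, - 9/17, 0, 1/2, 3,4,5, 7,  7, 8.74]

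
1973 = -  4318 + 6291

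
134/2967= 134/2967 = 0.05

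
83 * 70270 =5832410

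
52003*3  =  156009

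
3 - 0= 3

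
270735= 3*90245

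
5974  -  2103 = 3871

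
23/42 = 23/42 = 0.55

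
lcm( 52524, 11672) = 105048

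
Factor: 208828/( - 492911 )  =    -  2^2*17^1*37^1 * 83^1*492911^(-1 )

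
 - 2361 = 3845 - 6206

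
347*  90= 31230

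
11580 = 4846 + 6734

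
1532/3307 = 1532/3307 = 0.46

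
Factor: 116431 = 7^1 * 16633^1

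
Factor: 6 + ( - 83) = - 77 = -  7^1*11^1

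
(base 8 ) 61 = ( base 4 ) 301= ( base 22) 25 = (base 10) 49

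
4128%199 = 148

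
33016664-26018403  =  6998261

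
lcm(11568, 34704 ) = 34704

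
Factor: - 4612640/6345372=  -1153160/1586343 = - 2^3*3^(- 1) * 5^1 * 11^( - 1 )*53^( - 1)*127^1*227^1*907^( - 1 ) 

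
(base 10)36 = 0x24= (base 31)15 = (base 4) 210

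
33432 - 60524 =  - 27092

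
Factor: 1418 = 2^1*709^1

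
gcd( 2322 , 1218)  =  6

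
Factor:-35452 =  - 2^2*8863^1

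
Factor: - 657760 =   -  2^5*5^1*4111^1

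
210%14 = 0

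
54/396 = 3/22 = 0.14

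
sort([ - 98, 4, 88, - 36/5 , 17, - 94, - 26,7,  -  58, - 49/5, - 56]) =[ -98, - 94, - 58 ,-56, - 26, - 49/5, - 36/5, 4, 7, 17,88]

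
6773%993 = 815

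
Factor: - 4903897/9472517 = -41^( - 1)*463^( - 1 )*499^( - 1) *853^1  *5749^1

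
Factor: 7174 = 2^1* 17^1*211^1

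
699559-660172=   39387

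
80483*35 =2816905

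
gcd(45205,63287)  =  9041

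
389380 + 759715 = 1149095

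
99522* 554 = 55135188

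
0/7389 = 0 = 0.00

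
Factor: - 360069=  - 3^1*19^1*6317^1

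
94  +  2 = 96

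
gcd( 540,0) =540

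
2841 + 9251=12092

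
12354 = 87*142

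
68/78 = 34/39=0.87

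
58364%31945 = 26419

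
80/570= 8/57  =  0.14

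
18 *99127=1784286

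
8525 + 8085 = 16610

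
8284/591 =8284/591= 14.02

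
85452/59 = 1448+20/59 = 1448.34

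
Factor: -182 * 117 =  - 21294 = - 2^1*3^2*7^1*13^2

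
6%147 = 6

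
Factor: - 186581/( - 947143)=31^( - 1) * 30553^( - 1 ) * 186581^1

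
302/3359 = 302/3359 = 0.09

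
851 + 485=1336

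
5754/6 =959= 959.00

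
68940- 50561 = 18379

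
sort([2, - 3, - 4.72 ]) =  [ - 4.72, - 3 , 2]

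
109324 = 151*724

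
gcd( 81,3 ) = 3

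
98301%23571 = 4017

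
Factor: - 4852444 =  - 2^2*101^1*12011^1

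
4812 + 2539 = 7351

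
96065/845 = 113+116/169 = 113.69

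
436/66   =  6 + 20/33 = 6.61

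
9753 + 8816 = 18569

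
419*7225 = 3027275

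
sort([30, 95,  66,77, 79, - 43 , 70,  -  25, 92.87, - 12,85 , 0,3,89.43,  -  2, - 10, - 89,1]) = [- 89 , - 43, - 25, - 12,  -  10, - 2, 0,1, 3,30,66,70, 77,79,85 , 89.43,92.87,95]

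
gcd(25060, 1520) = 20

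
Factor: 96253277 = 96253277^1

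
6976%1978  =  1042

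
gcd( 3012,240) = 12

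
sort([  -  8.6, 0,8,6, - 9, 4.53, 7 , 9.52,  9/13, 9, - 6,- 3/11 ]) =[ - 9, - 8.6, - 6 , - 3/11,0,  9/13 , 4.53,6,7,8,  9,9.52]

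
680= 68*10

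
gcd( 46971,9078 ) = 51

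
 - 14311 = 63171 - 77482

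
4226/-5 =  - 846 + 4/5 = - 845.20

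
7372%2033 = 1273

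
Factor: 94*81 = 2^1*3^4*47^1= 7614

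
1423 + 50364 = 51787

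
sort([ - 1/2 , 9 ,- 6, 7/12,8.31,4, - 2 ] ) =[ - 6, - 2, - 1/2, 7/12,4, 8.31, 9]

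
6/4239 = 2/1413 = 0.00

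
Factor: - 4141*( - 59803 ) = 247644223 = 41^1*79^1*101^1*757^1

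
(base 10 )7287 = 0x1C77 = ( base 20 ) I47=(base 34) 6ab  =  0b1110001110111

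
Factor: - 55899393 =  - 3^1* 11^1*1693921^1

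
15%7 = 1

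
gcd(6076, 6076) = 6076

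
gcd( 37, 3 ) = 1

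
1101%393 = 315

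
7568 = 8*946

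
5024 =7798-2774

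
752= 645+107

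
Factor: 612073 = 7^1*11^1 * 7949^1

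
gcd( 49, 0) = 49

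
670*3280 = 2197600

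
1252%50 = 2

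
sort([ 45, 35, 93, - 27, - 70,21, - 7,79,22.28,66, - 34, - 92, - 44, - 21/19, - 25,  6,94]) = [ - 92, - 70,-44, - 34, - 27,  -  25, - 7, - 21/19, 6,21,  22.28,35,45 , 66,79  ,  93,94] 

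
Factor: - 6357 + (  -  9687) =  - 2^2*3^1*7^1*191^1=-16044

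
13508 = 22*614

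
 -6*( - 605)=3630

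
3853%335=168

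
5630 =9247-3617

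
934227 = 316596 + 617631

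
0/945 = 0= 0.00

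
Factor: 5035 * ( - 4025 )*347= - 7032258625 = - 5^3*7^1*19^1*23^1*53^1 * 347^1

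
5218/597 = 8+442/597=8.74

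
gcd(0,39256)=39256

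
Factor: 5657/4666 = 2^(  -  1)*2333^( -1)* 5657^1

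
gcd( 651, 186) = 93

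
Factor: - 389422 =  - 2^1*11^1 * 31^1 * 571^1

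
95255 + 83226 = 178481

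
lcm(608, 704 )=13376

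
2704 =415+2289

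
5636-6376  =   - 740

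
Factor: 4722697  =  7^1*19^1* 35509^1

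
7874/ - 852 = - 10 + 323/426=-9.24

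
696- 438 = 258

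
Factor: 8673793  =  1669^1*5197^1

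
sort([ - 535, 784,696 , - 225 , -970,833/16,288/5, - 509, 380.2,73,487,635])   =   [ - 970 ,-535 , - 509,-225,833/16,288/5,73,380.2, 487, 635,696, 784] 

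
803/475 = 803/475 = 1.69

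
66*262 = 17292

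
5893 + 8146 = 14039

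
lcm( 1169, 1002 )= 7014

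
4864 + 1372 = 6236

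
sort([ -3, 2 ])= [-3, 2]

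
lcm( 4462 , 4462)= 4462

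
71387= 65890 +5497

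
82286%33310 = 15666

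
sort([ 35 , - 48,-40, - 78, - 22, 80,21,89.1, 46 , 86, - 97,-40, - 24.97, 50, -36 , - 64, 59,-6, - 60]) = [ - 97,-78,-64,-60, - 48, - 40, - 40, - 36, - 24.97,-22, - 6, 21, 35, 46, 50, 59, 80, 86, 89.1]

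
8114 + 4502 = 12616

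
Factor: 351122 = 2^1 * 419^2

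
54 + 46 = 100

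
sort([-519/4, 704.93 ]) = [ -519/4, 704.93] 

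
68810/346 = 34405/173 = 198.87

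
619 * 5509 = 3410071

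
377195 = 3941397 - 3564202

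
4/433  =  4/433 =0.01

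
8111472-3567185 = 4544287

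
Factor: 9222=2^1*3^1*29^1 * 53^1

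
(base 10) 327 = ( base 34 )9L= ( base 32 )A7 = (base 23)E5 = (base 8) 507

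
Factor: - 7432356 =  - 2^2*3^1*619363^1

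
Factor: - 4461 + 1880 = -2581 = - 29^1*89^1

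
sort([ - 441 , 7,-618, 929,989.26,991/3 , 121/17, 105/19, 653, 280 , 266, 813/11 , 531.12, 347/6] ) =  [-618,  -  441, 105/19, 7, 121/17,347/6, 813/11, 266, 280,991/3, 531.12, 653, 929, 989.26]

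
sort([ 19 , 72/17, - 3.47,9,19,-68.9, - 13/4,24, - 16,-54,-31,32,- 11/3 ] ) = [- 68.9, - 54,-31,- 16, - 11/3,  -  3.47,  -  13/4, 72/17,9, 19,19,24, 32 ] 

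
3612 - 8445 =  - 4833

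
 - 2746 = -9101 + 6355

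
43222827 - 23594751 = 19628076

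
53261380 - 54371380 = - 1110000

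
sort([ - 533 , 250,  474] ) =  [ - 533,250 , 474 ]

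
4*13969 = 55876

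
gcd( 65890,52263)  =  1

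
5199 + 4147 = 9346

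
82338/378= 217 + 52/63 = 217.83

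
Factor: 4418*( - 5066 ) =  -  2^2*17^1*47^2*149^1 = - 22381588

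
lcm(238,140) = 2380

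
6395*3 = 19185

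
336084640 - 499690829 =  - 163606189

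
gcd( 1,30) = 1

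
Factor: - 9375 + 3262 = -6113^1 = - 6113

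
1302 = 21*62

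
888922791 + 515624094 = 1404546885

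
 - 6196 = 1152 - 7348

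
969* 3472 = 3364368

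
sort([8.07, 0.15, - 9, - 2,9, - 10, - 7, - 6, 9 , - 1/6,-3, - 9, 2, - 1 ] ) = [ - 10,- 9 , - 9,-7, - 6, - 3 , - 2, -1,-1/6 , 0.15,2, 8.07, 9 , 9 ]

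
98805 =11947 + 86858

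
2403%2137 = 266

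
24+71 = 95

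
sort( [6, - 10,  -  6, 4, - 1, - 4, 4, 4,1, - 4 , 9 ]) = [- 10,-6,-4, - 4, - 1, 1, 4, 4, 4, 6,9]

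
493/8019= 493/8019 = 0.06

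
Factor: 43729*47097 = 3^2 * 7^1*5233^1 * 6247^1 = 2059504713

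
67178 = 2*33589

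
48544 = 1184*41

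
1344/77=192/11 = 17.45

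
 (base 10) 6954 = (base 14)276A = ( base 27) 9ef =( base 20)h7e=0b1101100101010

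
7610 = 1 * 7610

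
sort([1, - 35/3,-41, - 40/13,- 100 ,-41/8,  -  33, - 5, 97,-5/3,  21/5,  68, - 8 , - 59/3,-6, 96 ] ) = [-100,- 41,- 33, - 59/3, - 35/3, - 8,- 6, - 41/8  , - 5,  -  40/13, - 5/3,  1, 21/5  ,  68,  96,97] 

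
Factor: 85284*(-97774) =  - 2^3*3^2*19^1 * 23^1*31^1 * 83^1* 103^1 = -  8338557816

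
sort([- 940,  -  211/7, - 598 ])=[ - 940 ,-598,-211/7] 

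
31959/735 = 43+118/245 = 43.48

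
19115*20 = 382300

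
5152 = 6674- 1522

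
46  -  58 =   -  12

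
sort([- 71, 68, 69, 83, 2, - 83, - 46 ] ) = [-83, - 71, - 46, 2, 68,69,83 ]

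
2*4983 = 9966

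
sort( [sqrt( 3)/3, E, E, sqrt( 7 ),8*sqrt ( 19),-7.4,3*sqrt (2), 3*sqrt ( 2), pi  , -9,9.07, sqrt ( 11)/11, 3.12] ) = [ - 9, - 7.4,sqrt(11 ) /11,sqrt(3 ) /3,sqrt(7),E, E, 3.12, pi,3 * sqrt( 2), 3*sqrt(2 ), 9.07, 8*sqrt(19) ] 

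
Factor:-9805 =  - 5^1*37^1*53^1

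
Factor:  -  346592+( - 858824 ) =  - 1205416 = - 2^3* 89^1*1693^1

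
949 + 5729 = 6678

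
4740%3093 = 1647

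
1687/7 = 241 = 241.00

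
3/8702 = 3/8702 = 0.00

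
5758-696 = 5062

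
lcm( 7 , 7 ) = 7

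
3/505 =3/505 = 0.01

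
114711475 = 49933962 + 64777513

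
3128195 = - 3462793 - -6590988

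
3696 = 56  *66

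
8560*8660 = 74129600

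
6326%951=620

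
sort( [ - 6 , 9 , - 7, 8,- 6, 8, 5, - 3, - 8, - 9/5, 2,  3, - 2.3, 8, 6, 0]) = [ - 8, - 7, - 6, - 6, - 3, - 2.3, - 9/5,0, 2,3, 5, 6,8,  8,8, 9 ]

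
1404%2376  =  1404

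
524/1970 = 262/985 = 0.27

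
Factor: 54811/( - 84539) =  - 7^( - 1 )*13^( - 1)*59^1 = - 59/91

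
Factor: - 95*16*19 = - 28880 =- 2^4*5^1*19^2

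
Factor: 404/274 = 202/137 = 2^1*101^1*137^( - 1 )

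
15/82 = 15/82 = 0.18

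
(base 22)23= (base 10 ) 47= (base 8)57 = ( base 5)142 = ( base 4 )233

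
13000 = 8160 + 4840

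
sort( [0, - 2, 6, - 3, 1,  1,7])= [ - 3, - 2 , 0,1,1, 6, 7]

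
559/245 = 2 + 69/245 = 2.28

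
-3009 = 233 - 3242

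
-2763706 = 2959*( - 934)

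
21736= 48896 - 27160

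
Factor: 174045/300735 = 283/489 = 3^( - 1)*163^(-1)*283^1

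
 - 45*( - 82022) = 3690990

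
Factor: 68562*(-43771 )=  - 3001027302 = - 2^1 * 3^2*7^1 * 13^3 * 37^1 * 293^1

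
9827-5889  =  3938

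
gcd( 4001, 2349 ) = 1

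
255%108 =39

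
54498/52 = 1048 + 1/26= 1048.04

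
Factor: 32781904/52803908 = 8195476/13200977 = 2^2 *89^1*23021^1*13200977^( - 1 ) 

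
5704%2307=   1090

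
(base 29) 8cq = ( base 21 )G24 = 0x1bbe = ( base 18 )13ga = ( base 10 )7102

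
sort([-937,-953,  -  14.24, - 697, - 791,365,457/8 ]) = [ - 953,-937, - 791,-697, - 14.24,457/8,  365] 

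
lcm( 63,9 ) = 63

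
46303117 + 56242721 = 102545838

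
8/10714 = 4/5357 = 0.00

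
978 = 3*326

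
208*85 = 17680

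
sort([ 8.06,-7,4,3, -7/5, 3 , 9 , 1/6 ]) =[ - 7, - 7/5,  1/6, 3,3,4, 8.06,9]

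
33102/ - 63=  - 3678/7 = - 525.43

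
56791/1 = 56791 = 56791.00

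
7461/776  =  7461/776= 9.61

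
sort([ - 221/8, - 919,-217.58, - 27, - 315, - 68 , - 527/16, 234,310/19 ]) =[ - 919, - 315, - 217.58 , - 68, - 527/16 , - 221/8, - 27,310/19, 234]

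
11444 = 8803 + 2641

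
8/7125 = 8/7125 = 0.00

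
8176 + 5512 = 13688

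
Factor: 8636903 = 11^1*67^1*11719^1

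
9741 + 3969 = 13710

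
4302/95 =4302/95 = 45.28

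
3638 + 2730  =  6368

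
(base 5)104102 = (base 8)7104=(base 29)49R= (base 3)12000021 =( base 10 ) 3652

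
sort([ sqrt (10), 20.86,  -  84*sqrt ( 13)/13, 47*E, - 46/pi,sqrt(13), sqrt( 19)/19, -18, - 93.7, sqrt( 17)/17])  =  [ - 93.7,-84*sqrt( 13)/13, - 18,- 46/pi, sqrt ( 19)/19, sqrt(17)/17,sqrt( 10 ),sqrt( 13), 20.86,47*E ]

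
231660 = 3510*66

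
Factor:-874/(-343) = 2^1 * 7^(-3) *19^1 * 23^1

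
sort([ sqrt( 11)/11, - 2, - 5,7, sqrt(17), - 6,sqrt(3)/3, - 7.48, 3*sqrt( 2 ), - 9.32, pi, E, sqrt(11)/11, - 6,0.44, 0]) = [-9.32, - 7.48, - 6, - 6, - 5, - 2, 0,sqrt(11)/11, sqrt(11 ) /11, 0.44 , sqrt(3)/3, E, pi,  sqrt(17), 3*sqrt(2 ), 7] 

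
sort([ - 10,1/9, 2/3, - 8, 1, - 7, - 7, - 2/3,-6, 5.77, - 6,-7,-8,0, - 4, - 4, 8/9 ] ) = [ - 10 ,-8, - 8  , - 7, - 7 ,-7, - 6,-6,-4,-4,-2/3,0,1/9, 2/3,  8/9,1, 5.77]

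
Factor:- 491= - 491^1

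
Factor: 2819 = 2819^1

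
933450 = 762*1225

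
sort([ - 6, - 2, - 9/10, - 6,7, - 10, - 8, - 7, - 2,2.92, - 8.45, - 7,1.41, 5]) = [ - 10, - 8.45, - 8, - 7, - 7, - 6, - 6, - 2, - 2, - 9/10, 1.41,2.92,  5,7]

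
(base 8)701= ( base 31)ef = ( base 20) 129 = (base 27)gh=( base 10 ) 449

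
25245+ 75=25320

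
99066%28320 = 14106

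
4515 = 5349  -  834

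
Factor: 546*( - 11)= - 6006=- 2^1*3^1*7^1*11^1*13^1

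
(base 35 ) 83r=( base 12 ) 58B8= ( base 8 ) 23314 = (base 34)8k4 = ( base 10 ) 9932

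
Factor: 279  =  3^2*31^1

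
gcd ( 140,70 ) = 70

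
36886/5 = 36886/5 = 7377.20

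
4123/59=4123/59=69.88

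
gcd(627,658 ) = 1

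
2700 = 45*60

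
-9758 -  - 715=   -  9043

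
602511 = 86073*7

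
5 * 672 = 3360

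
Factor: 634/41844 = 2^(  -  1 )*3^( - 1)*11^( - 1 )  =  1/66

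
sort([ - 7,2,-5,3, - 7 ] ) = [ - 7, - 7,  -  5, 2, 3 ]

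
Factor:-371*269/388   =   - 99799/388 = -2^( - 2) * 7^1*53^1*97^( - 1)*269^1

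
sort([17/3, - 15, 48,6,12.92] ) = [ - 15,17/3,6,12.92,48]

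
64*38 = 2432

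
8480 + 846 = 9326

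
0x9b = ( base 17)92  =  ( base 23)6h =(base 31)50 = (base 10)155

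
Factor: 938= 2^1 * 7^1*67^1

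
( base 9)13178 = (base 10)8900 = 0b10001011000100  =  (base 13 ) 4088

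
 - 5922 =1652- 7574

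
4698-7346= - 2648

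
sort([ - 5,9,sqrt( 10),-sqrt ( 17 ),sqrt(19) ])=[ - 5, - sqrt( 17), sqrt(10),sqrt(19),9 ] 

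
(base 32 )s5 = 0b1110000101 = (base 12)631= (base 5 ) 12101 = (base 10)901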